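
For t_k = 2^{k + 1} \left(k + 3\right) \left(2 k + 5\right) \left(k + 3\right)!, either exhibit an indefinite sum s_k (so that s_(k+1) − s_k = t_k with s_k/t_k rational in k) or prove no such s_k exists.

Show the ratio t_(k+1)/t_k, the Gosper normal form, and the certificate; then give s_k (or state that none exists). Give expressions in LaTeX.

r(k) = (k + 4)**2*(4*k + 14)/((k + 3)*(2*k + 5)) after simplifying.
So A=2*k + 8 and B=1, with C=k**2 + 11*k/2 + 15/2.
Set up (2*k + 8)·f(k+1) − (1)·f(k) − (k**2 + 11*k/2 + 15/2) = 0.
From deg A=1, deg B=0, deg C=2: d=1.
A polynomial solution: f(k) = (k + 1)/2.
R(k) = B(k−1)·f(k)/C(k) = (k + 1)/((k + 3)*(2*k + 5)); s_k = R·t_k = 2**(k + 1)*(k + 1)*factorial(k + 3).
s_(k+1) − s_k = 2**(k + 1)*(k + 3)*(2*k + 5)*factorial(k + 3) = t_k.

s_k = 2^{k + 1} \left(k + 1\right) \left(k + 3\right)!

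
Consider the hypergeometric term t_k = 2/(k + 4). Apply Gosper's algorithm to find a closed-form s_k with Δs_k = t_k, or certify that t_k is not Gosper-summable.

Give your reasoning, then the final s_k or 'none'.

none (Gosper's algorithm certifies no s_k)

r(k) = (k + 4)/(k + 5) after simplifying.
So A=k + 4 and B=k + 5, with C=1.
Set up (k + 4)·f(k+1) − (k + 4)·f(k) − (1) = 0.
Degrees (1,1,0) ⇒ d ≤ 0.
Put f(k) = c0: A·f(k+1) − B(k−1)·f(k) − C = -1; need -1 = 0 — inconsistent ⇒ no f, not summable.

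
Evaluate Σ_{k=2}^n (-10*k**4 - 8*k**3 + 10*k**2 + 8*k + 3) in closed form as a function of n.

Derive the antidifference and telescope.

Step 1: r(k) = (10*k**4 + 48*k**3 + 74*k**2 + 36*k - 3)/(10*k**4 + 8*k**3 - 10*k**2 - 8*k - 3).
So A=1 and B=1, with C=k**4 + 4*k**3/5 - k**2 - 4*k/5 - 3/10.
Need (1)·f(k+1) − (1)·f(k) = k**4 + 4*k**3/5 - k**2 - 4*k/5 - 3/10.
d = 5 from the (0,0,4) case.
Solve for f: f(k) = k*(2*k**4 - 3*k**3 - 4*k**2 + 3*k - 1)/10 (degree 5 ≤ 5).
Certificate R = B(k−1)f/C = k*(2*k**4 - 3*k**3 - 4*k**2 + 3*k - 1)/(10*k**4 + 8*k**3 - 10*k**2 - 8*k - 3) gives s_k = k*(-2*k**4 + 3*k**3 + 4*k**2 - 3*k + 1).
Check: Δs_k = -10*k**4 - 8*k**3 + 10*k**2 + 8*k + 3. ✓
Telescope: S(n) = s_(n+1) − s_(2) = -2*n**5 - 7*n**4 - 4*n**3 + 7*n**2 + 9*n + 3 − (6) = -2*n**5 - 7*n**4 - 4*n**3 + 7*n**2 + 9*n - 3.

S(n) = -2*n**5 - 7*n**4 - 4*n**3 + 7*n**2 + 9*n - 3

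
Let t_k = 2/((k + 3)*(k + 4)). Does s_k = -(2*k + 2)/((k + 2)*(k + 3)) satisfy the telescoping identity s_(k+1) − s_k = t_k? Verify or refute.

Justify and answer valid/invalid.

Invalid: residual -4/(k**3 + 9*k**2 + 26*k + 24) ≠ 0.

s_(k+1) = 2*(-k - 2)/((k + 3)*(k + 4))
s_(k+1) − s_k = 2*k/(k**3 + 9*k**2 + 26*k + 24)
(s_(k+1) − s_k) − t_k = -4/(k**3 + 9*k**2 + 26*k + 24)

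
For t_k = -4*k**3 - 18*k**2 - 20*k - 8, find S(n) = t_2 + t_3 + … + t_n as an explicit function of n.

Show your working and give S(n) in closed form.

t_(k+1)/t_k = (2*k**3 + 15*k**2 + 34*k + 25)/(2*k**3 + 9*k**2 + 10*k + 4).
Normal form (A,B,C) = (1, 1, k**3 + 9*k**2/2 + 5*k + 2).
Set up (1)·f(k+1) − (1)·f(k) − (k**3 + 9*k**2/2 + 5*k + 2) = 0.
d = 4 from the (0,0,3) case.
Solving with deg f ≤ 4: f(k) = k*(k**3 + 4*k**2 + 2*k + 1)/4.
Certificate R = B(k−1)f/C = k*(k**3 + 4*k**2 + 2*k + 1)/(2*(2*k**3 + 9*k**2 + 10*k + 4)) gives s_k = k*(-k**3 - 4*k**2 - 2*k - 1).
Check: Δs_k = -4*k**3 - 18*k**2 - 20*k - 8. ✓
Evaluate: s_(n+1) = -n**4 - 8*n**3 - 20*n**2 - 21*n - 8; subtract s_(2) = -58 ⇒ S(n) = -n**4 - 8*n**3 - 20*n**2 - 21*n + 50.

S(n) = -n**4 - 8*n**3 - 20*n**2 - 21*n + 50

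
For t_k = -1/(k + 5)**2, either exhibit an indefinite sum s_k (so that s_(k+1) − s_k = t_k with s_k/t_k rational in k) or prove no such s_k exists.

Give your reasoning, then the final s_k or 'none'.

none (Gosper's algorithm certifies no s_k)

Compute t_(k+1)/t_k: get (k + 5)**2/(k + 6)**2.
Gosper form: A/B · C(k+1)/C(k) with A=k**2 + 10*k + 25, B=k**2 + 12*k + 36, C=1.
f must satisfy (k**2 + 10*k + 25)·f(k+1) − (k**2 + 10*k + 25)·f(k) = 1.
Bound: deg f ≤ 0.
Generic f = c0 gives residual -1; -1 = 0 cannot hold, so t_k is not Gosper-summable.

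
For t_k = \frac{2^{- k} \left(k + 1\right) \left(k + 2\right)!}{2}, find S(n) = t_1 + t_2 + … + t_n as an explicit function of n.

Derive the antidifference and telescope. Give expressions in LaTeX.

t_(k+1)/t_k = (k + 2)*(k + 3)/(2*(k + 1)).
Gosper form: A/B · C(k+1)/C(k) with A=k/2 + 3/2, B=1, C=k + 1.
Key eq: (k/2 + 3/2)·f(k+1) = (1)·f(k) + (k + 1).
From deg A=1, deg B=0, deg C=1: d=0.
Match coefficients ⇒ f(k) = 2.
Then R = B(k−1)f/C = 2/(k + 1), so s_k = R(k)·t_k = factorial(k + 2)/2**k.
s_(k+1) − s_k = (k + 1)*factorial(k + 2)/(2*2**k) = t_k.
Σ_(k=1)^n t_k = s_(n+1) − s_(1) = (2**(-n - 1)*factorial(n + 3)) − (3), i.e. -3 + factorial(n + 3)/(2*2**n).

S(n) = -3 + \frac{2^{- n} \left(n + 3\right)!}{2}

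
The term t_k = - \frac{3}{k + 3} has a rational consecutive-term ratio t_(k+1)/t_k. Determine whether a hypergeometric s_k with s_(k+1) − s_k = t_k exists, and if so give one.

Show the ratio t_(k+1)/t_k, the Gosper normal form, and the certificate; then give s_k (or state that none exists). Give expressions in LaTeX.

r(k) = (k + 3)/(k + 4) after simplifying.
Normal form (A,B,C) = (k + 3, k + 4, 1).
Need (k + 3)·f(k+1) − (k + 3)·f(k) = 1.
d = 0 from the (1,1,0) case.
Put f(k) = c0: A·f(k+1) − B(k−1)·f(k) − C = -1; need -1 = 0 — inconsistent ⇒ no f, not summable.

not Gosper-summable; s_k does not exist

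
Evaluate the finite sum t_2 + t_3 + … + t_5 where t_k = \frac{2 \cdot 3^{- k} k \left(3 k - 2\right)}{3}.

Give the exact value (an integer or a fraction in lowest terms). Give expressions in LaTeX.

Σ = 1180/729

r(k) = (k + 1)*(3*k + 1)/(3*k*(3*k - 2)) after simplifying.
A = 1/3, B = 1, C = k**2 - 2*k/3.
f must satisfy (1/3)·f(k+1) − (1)·f(k) = k**2 - 2*k/3.
deg f ≤ 2 (via 0,0,2).
Solving with deg f ≤ 2: f(k) = -(3*k**2 + k + 2)/2.
Get s_k = R·t_k = -(3*k**2 + k + 2)/3**k with R(k) = B(k−1)f(k)/C(k) = -3*(3*k**2 + k + 2)/(2*k*(3*k - 2)).
Check: Δs_k = 2*k*(3*k - 2)/(3*3**k). ✓
Evaluate s at k=6 and k=2: -116/729 and -16/9; difference 1180/729.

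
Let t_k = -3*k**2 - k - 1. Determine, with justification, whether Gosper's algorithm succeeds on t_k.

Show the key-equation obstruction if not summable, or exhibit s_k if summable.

Compute t_(k+1)/t_k: get (k + 3*(k + 1)**2 + 2)/(3*k**2 + k + 1).
So A=1 and B=1, with C=k**2 + k/3 + 1/3.
Need (1)·f(k+1) − (1)·f(k) = k**2 + k/3 + 1/3.
d = 3 from the (0,0,2) case.
Coefficient equations give f(k) = k*(k**2 - k + 1)/3.
Then R = B(k−1)f/C = k*(k**2 - k + 1)/(3*k**2 + k + 1), so s_k = R(k)·t_k = k*(-k**2 + k - 1).
s_(k+1) − s_k = -3*k**2 - k - 1 = t_k.

Yes. s_k = k*(-k**2 + k - 1).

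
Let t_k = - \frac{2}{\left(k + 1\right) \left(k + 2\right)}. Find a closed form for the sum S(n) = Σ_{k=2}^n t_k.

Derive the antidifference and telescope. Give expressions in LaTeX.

S(n) = \frac{2 \left(1 - n\right)}{3 \left(n + 2\right)}

t_(k+1)/t_k = (k + 1)/(k + 3).
Gosper form: A/B · C(k+1)/C(k) with A=k + 1, B=k + 3, C=1.
f must satisfy (k + 1)·f(k+1) − (k + 2)·f(k) = 1.
Degrees (1,1,0) ⇒ d ≤ 1.
Solve for f: f(k) = k (degree 1 ≤ 1).
So s_k = (B(k−1)f/C)·t_k = (k*(k + 2))·t_k = -2*k/(k + 1).
Check: Δs_k = -2/(k**2 + 3*k + 2). ✓
s_(n+1) = 2*(-n - 1)/(n + 2) and s_(2) = -4/3, so S(n) = 2*(1 - n)/(3*(n + 2)).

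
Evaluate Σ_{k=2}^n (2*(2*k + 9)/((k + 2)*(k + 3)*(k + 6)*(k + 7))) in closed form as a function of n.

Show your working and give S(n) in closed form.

S(n) = (n**2 + 10*n - 11)/(16*(n**2 + 10*n + 21))

Compute t_(k+1)/t_k: get (k + 2)*(k + 6)*(2*k + 11)/((k + 4)*(k + 8)*(2*k + 9)).
Normal form (A,B,C) = (k + 2, k + 8, k**3 + 27*k**2/2 + 121*k/2 + 90).
Need (k + 2)·f(k+1) − (k + 7)·f(k) = k**3 + 27*k**2/2 + 121*k/2 + 90.
Bound: deg f ≤ 5.
Solving with deg f ≤ 5: f(k) = k*(k + 3)*(k + 4)*(k + 5)*(k + 8)/24.
Then R = B(k−1)f/C = k*(k + 3)*(k + 7)*(k + 8)/(12*(2*k + 9)), so s_k = R(k)·t_k = k*(k + 8)/(6*(k**2 + 8*k + 12)).
Verify: 2*(2*k + 9)/(k**4 + 18*k**3 + 113*k**2 + 288*k + 252) matches t_k.
Telescope: S(n) = s_(n+1) − s_(2) = (n**2 + 10*n + 9)/(6*(n**2 + 10*n + 21)) − (5/48) = (n**2 + 10*n - 11)/(16*(n**2 + 10*n + 21)).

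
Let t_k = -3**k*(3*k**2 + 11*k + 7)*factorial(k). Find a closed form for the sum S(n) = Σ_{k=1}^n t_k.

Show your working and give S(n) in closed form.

S(n) = -3*3**n*n**2*factorial(n) - 12*3**n*n*factorial(n) - 9*3**n*factorial(n) + 9

Step 1: r(k) = 3*(3*k**3 + 20*k**2 + 38*k + 21)/(3*k**2 + 11*k + 7).
Normal form (A,B,C) = (3*k + 3, 1, k**2 + 11*k/3 + 7/3).
f must satisfy (3*k + 3)·f(k+1) − (1)·f(k) = k**2 + 11*k/3 + 7/3.
Bound: deg f ≤ 1.
A polynomial solution: f(k) = (k + 2)/3.
So s_k = (B(k−1)f/C)·t_k = ((k + 2)/(3*k**2 + 11*k + 7))·t_k = -3**k*(k + 2)*factorial(k).
Check: Δs_k = -3**k*(3*k**2 + 11*k + 7)*factorial(k). ✓
s_(n+1) = -3**(n + 1)*(n + 3)*factorial(n + 1) and s_(1) = -9, so S(n) = -3*3**n*n**2*factorial(n) - 12*3**n*n*factorial(n) - 9*3**n*factorial(n) + 9.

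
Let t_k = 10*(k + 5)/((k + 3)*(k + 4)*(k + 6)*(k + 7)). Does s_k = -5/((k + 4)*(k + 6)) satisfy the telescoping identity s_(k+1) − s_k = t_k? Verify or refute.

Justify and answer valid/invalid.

Invalid: residual 5*(-3*k - 17)/(k**5 + 25*k**4 + 245*k**3 + 1175*k**2 + 2754*k + 2520) ≠ 0.

s_(k+1) = -5/((k + 5)*(k + 7))
s_(k+1) − s_k = 5*(2*k + 11)/(k**4 + 22*k**3 + 179*k**2 + 638*k + 840)
(s_(k+1) − s_k) − t_k = 5*(-3*k - 17)/(k**5 + 25*k**4 + 245*k**3 + 1175*k**2 + 2754*k + 2520)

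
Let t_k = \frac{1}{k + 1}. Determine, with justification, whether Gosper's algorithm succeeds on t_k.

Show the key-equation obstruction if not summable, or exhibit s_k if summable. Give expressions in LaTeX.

No — key equation has no polynomial f.

r(k) = (k + 1)/(k + 2) after simplifying.
Gosper form: A/B · C(k+1)/C(k) with A=k + 1, B=k + 2, C=1.
Need (k + 1)·f(k+1) − (k + 1)·f(k) = 1.
d = 0 from the (1,1,0) case.
Write f(k) = c0. Then LHS − RHS = -1, requiring -1 = 0: contradictory. No certificate.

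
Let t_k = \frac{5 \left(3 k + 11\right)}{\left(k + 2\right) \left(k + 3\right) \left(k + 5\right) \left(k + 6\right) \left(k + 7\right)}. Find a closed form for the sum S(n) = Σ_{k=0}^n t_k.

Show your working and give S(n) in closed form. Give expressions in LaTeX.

Ratio r(k) = (k + 2)*(k + 5)*(3*k + 14)/((k + 4)*(k + 8)*(3*k + 11)).
Factor: A=k + 2; B=k + 8; C=k**2 + 23*k/3 + 44/3.
Key eq: (k + 2)·f(k+1) = (k + 7)·f(k) + (k**2 + 23*k/3 + 44/3).
Bound: deg f ≤ 5.
Solving with deg f ≤ 5: f(k) = k*(k + 3)*(k + 4)*(k**2 + 13*k + 52)/180.
Certificate R = B(k−1)f/C = k*(k + 3)*(k + 7)*(k**2 + 13*k + 52)/(60*(3*k + 11)) gives s_k = k*(k**2 + 13*k + 52)/(12*(k**3 + 13*k**2 + 52*k + 60)).
Verify: 5*(3*k + 11)/(k**5 + 23*k**4 + 203*k**3 + 853*k**2 + 1692*k + 1260) matches t_k.
Telescope: S(n) = s_(n+1) − s_(0) = (n**3 + 16*n**2 + 81*n + 66)/(12*(n**3 + 16*n**2 + 81*n + 126)) − (0) = (n**3 + 16*n**2 + 81*n + 66)/(12*(n**3 + 16*n**2 + 81*n + 126)).

S(n) = \frac{n^{3} + 16 n^{2} + 81 n + 66}{12 \left(n^{3} + 16 n^{2} + 81 n + 126\right)}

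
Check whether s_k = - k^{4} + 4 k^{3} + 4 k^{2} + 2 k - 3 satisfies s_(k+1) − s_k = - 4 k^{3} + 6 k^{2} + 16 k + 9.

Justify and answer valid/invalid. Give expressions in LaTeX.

s_(k+1) = -k**4 + 10*k**2 + 18*k + 6
s_(k+1) − s_k = -4*k**3 + 6*k**2 + 16*k + 9
(s_(k+1) − s_k) − t_k = 0

valid; difference matches t_k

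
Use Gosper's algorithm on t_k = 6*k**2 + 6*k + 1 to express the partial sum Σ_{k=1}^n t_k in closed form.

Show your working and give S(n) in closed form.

Step 1: r(k) = (6*k**2 + 18*k + 13)/(6*k**2 + 6*k + 1).
A = 1, B = 1, C = k**2 + k + 1/6.
Solve (1)·f(k+1) − (1)·f(k) = k**2 + k + 1/6.
deg f ≤ 3 (via 0,0,2).
Solve for f: f(k) = k*(2*k**2 - 1)/6 (degree 3 ≤ 3).
Certificate R = B(k−1)f/C = k*(2*k**2 - 1)/(6*k**2 + 6*k + 1) gives s_k = 2*k**3 - k.
Verify: 6*k**2 + 6*k + 1 matches t_k.
Telescope: S(n) = s_(n+1) − s_(1) = 2*n**3 + 6*n**2 + 5*n + 1 − (1) = n*(2*n**2 + 6*n + 5).

S(n) = n*(2*n**2 + 6*n + 5)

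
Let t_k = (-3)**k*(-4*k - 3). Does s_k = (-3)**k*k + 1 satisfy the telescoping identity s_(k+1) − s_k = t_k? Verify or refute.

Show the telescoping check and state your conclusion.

s_(k+1) = (-3)**(k + 1)*(k + 1) + 1
s_(k+1) − s_k = (-3)**k*(-4*k - 3)
(s_(k+1) − s_k) − t_k = 0

valid; difference matches t_k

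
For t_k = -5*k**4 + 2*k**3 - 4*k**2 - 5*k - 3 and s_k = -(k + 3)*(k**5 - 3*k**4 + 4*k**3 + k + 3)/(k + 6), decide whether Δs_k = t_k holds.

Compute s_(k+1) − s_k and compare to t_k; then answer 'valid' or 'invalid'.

Invalid: residual 3*(4*k**5 + 31*k**4 - 12*k**3 + 29*k**2 + 32*k + 15)/(k**2 + 13*k + 42) ≠ 0.

s_(k+1) = -(k + 4)*(k + (k + 1)**5 - 3*(k + 1)**4 + 4*(k + 1)**3 + 4)/(k + 7)
s_(k+1) − s_k = (-5*k**6 - 51*k**5 - 95*k**4 - 9*k**3 - 149*k**2 - 153*k - 81)/(k**2 + 13*k + 42)
(s_(k+1) − s_k) − t_k = 3*(4*k**5 + 31*k**4 - 12*k**3 + 29*k**2 + 32*k + 15)/(k**2 + 13*k + 42)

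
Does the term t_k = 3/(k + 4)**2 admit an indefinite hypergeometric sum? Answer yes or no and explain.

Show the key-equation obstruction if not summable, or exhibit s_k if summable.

t_(k+1)/t_k = (k + 4)**2/(k + 5)**2.
So A=k**2 + 8*k + 16 and B=k**2 + 10*k + 25, with C=1.
Key eq: (k**2 + 8*k + 16)·f(k+1) = (k**2 + 8*k + 16)·f(k) + (1).
Bound: deg f ≤ 0.
Generic f = c0 gives residual -1; -1 = 0 cannot hold, so t_k is not Gosper-summable.

No — key equation has no polynomial f.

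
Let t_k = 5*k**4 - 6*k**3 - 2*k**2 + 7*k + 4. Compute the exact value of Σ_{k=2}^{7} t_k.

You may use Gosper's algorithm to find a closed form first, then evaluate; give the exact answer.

Step 1: r(k) = (5*k**4 + 14*k**3 + 10*k**2 + 5*k + 8)/(5*k**4 - 6*k**3 - 2*k**2 + 7*k + 4).
A = 1, B = 1, C = k**4 - 6*k**3/5 - 2*k**2/5 + 7*k/5 + 4/5.
Need (1)·f(k+1) − (1)·f(k) = k**4 - 6*k**3/5 - 2*k**2/5 + 7*k/5 + 4/5.
Degrees (0,0,4) ⇒ d ≤ 5.
Coefficient equations give f(k) = k**2*(k**3 - 4*k**2 + 4*k + 3)/5.
So s_k = (B(k−1)f/C)·t_k = (k**2*(k**3 - 4*k**2 + 4*k + 3)/(5*k**4 - 6*k**3 - 2*k**2 + 7*k + 4))·t_k = k**2*(k**3 - 4*k**2 + 4*k + 3).
Verify: 5*k**4 - 6*k**3 - 2*k**2 + 7*k + 4 matches t_k.
Telescoping: Σ = s_(8) − s_(2) = 18624 − (12) = 18612.

Σ = 18612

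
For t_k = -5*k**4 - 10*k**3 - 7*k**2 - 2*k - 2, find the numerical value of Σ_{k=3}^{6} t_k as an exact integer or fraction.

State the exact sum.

Σ = -16256

Step 1: r(k) = (5*k**4 + 30*k**3 + 67*k**2 + 66*k + 26)/(5*k**4 + 10*k**3 + 7*k**2 + 2*k + 2).
Gosper form: A/B · C(k+1)/C(k) with A=1, B=1, C=k**4 + 2*k**3 + 7*k**2/5 + 2*k/5 + 2/5.
Solve (1)·f(k+1) − (1)·f(k) = k**4 + 2*k**3 + 7*k**2/5 + 2*k/5 + 2/5.
d = 5 from the (0,0,4) case.
Solving with deg f ≤ 5: f(k) = k*(k**4 - k**2 + 2)/5.
R(k) = B(k−1)·f(k)/C(k) = k*(k**4 - k**2 + 2)/(5*k**4 + 10*k**3 + 7*k**2 + 2*k + 2); s_k = R·t_k = k*(-k**4 + k**2 - 2).
Δs = -5*k**4 - 10*k**3 - 7*k**2 - 2*k - 2, as required.
Telescoping: Σ = s_(7) − s_(3) = -16478 − (-222) = -16256.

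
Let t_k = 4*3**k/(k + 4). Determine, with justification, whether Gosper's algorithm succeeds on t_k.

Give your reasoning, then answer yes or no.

No; the degree bound rules out any f.

Step 1: r(k) = 3*(k + 4)/(k + 5).
A = 3*k + 12, B = k + 5, C = 1.
Need (3*k + 12)·f(k+1) − (k + 4)·f(k) = 1.
d = -1 from the (1,1,0) case.
deg f ≤ -1 is impossible — no certificate.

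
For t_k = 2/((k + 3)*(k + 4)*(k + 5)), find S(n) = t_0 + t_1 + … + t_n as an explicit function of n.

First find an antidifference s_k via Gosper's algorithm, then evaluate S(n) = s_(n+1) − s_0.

S(n) = (n**2 + 9*n + 8)/(12*(n**2 + 9*n + 20))

Ratio r(k) = (k + 3)/(k + 6).
So A=k + 3 and B=k + 6, with C=1.
Set up (k + 3)·f(k+1) − (k + 5)·f(k) − (1) = 0.
d = 2 from the (1,1,0) case.
Solve for f: f(k) = k*(k + 7)/24 (degree 2 ≤ 2).
Get s_k = R·t_k = k*(k + 7)/(12*(k + 3)*(k + 4)) with R(k) = B(k−1)f(k)/C(k) = k*(k + 5)*(k + 7)/24.
Check: Δs_k = 2/(k**3 + 12*k**2 + 47*k + 60). ✓
Σ_(k=0)^n t_k = s_(n+1) − s_(0) = ((n**2 + 9*n + 8)/(12*(n**2 + 9*n + 20))) − (0), i.e. (n**2 + 9*n + 8)/(12*(n**2 + 9*n + 20)).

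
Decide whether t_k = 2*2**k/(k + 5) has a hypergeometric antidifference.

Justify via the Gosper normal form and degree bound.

t_(k+1)/t_k = 2*(k + 5)/(k + 6).
Factor: A=2*k + 10; B=k + 6; C=1.
f must satisfy (2*k + 10)·f(k+1) − (k + 5)·f(k) = 1.
Bound: deg f ≤ -1.
deg f ≤ -1 is impossible — no certificate.

No — key equation has no polynomial f.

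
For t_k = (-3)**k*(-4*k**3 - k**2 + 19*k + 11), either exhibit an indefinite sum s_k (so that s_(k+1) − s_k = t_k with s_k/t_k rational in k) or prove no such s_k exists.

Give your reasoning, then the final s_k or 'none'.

The ratio is 3*(-4*k**3 - 13*k**2 + 5*k + 25)/(4*k**3 + k**2 - 19*k - 11).
So A=-3 and B=1, with C=k**3 + k**2/4 - 19*k/4 - 11/4.
Solve (-3)·f(k+1) − (1)·f(k) = k**3 + k**2/4 - 19*k/4 - 11/4.
d = 3 from the (0,0,3) case.
Match coefficients ⇒ f(k) = -(k**3 - 2*k**2 - 4*k + 1)/4.
Get s_k = R·t_k = (-3)**k*(k**3 - 2*k**2 - 4*k + 1) with R(k) = B(k−1)f(k)/C(k) = -(k**3 - 2*k**2 - 4*k + 1)/(4*k**3 + k**2 - 19*k - 11).
Verify: (-3)**k*(-4*k**3 - k**2 + 19*k + 11) matches t_k.

s_k = (-3)**k*(k**3 - 2*k**2 - 4*k + 1)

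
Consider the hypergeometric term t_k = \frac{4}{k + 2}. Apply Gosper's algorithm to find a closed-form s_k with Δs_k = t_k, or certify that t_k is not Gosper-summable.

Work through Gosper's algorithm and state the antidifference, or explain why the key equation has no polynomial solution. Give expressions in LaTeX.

none — t_k is not Gosper-summable

t_(k+1)/t_k = (k + 2)/(k + 3).
A = k + 2, B = k + 3, C = 1.
Set up (k + 2)·f(k+1) − (k + 2)·f(k) − (1) = 0.
Bound: deg f ≤ 0.
Put f(k) = c0: A·f(k+1) − B(k−1)·f(k) − C = -1; need -1 = 0 — inconsistent ⇒ no f, not summable.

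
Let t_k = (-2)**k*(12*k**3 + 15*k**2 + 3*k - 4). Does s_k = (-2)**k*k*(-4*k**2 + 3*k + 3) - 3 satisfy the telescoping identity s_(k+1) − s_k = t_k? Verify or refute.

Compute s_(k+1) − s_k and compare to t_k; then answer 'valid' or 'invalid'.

s_(k+1) = (-2)**(k + 1)*(k + 1)*(3*k - 4*(k + 1)**2 + 6) - 3
s_(k+1) − s_k = (-2)**k*(12*k**3 + 15*k**2 + 3*k - 4)
(s_(k+1) − s_k) − t_k = 0

Valid — Δs_k = t_k.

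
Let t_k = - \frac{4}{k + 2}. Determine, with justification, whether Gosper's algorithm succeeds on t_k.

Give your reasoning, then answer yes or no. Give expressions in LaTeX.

No — key equation has no polynomial f.

Step 1: r(k) = (k + 2)/(k + 3).
Take A(k)=k + 2, B(k)=k + 3, C(k)=1.
Need (k + 2)·f(k+1) − (k + 2)·f(k) = 1.
d = 0 from the (1,1,0) case.
Write f(k) = c0. Then LHS − RHS = -1, requiring -1 = 0: contradictory. No certificate.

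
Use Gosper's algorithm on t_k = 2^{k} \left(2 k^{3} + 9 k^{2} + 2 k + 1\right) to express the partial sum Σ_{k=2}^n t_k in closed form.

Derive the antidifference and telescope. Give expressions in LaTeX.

Step 1: r(k) = 2*(2*k**3 + 15*k**2 + 26*k + 14)/(2*k**3 + 9*k**2 + 2*k + 1).
A = 2, B = 1, C = k**3 + 9*k**2/2 + k + 1/2.
Solve (2)·f(k+1) − (1)·f(k) = k**3 + 9*k**2/2 + k + 1/2.
Bound: deg f ≤ 3.
Solve for f: f(k) = (k - 1)*(2*k**2 - k + 1)/2 (degree 3 ≤ 3).
So s_k = (B(k−1)f/C)·t_k = ((k - 1)*(2*k**2 - k + 1)/(2*k**3 + 9*k**2 + 2*k + 1))·t_k = 2**k*(2*k**3 - 3*k**2 + 2*k - 1).
s_(k+1) − s_k = 2**k*(2*k**3 + 9*k**2 + 2*k + 1) = t_k.
s_(n+1) = 2**(n + 1)*n*(2*n**2 + 3*n + 2) and s_(2) = 28, so S(n) = 4*2**n*n**3 + 6*2**n*n**2 + 4*2**n*n - 28.

S(n) = 4 \cdot 2^{n} n^{3} + 6 \cdot 2^{n} n^{2} + 4 \cdot 2^{n} n - 28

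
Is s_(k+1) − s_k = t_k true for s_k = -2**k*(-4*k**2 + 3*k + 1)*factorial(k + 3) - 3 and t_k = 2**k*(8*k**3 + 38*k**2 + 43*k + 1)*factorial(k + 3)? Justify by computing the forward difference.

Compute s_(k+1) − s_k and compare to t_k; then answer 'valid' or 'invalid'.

Valid: the claim telescopes to t_k.

s_(k+1) = -2**(k + 1)*(3*k - 4*(k + 1)**2 + 4)*factorial(k + 4) - 3
s_(k+1) − s_k = 2**k*(8*k**3 + 38*k**2 + 43*k + 1)*factorial(k + 3)
(s_(k+1) − s_k) − t_k = 0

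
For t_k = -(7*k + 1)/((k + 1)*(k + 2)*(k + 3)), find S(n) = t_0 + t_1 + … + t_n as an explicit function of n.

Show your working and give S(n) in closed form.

S(n) = (-2*n**2 - 3*n - 1)/(n**2 + 5*n + 6)

Ratio r(k) = (k + 1)*(7*k + 8)/((k + 4)*(7*k + 1)).
Normal form (A,B,C) = (k + 1, k + 4, k + 1/7).
Solve (k + 1)·f(k+1) − (k + 3)·f(k) = k + 1/7.
deg f ≤ 2 (via 1,1,1).
Coefficient equations give f(k) = k*(2*k - 1)/7.
Get s_k = R·t_k = k*(1 - 2*k)/((k + 1)*(k + 2)) with R(k) = B(k−1)f(k)/C(k) = k*(k + 3)*(2*k - 1)/(7*k + 1).
Verify: (-7*k - 1)/(k**3 + 6*k**2 + 11*k + 6) matches t_k.
Evaluate: s_(n+1) = (-2*n**2 - 3*n - 1)/(n**2 + 5*n + 6); subtract s_(0) = 0 ⇒ S(n) = (-2*n**2 - 3*n - 1)/(n**2 + 5*n + 6).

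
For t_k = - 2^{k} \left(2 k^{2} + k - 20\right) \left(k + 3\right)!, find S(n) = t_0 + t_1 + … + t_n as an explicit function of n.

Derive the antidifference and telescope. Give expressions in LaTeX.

S(n) = - 2 \cdot 2^{n} n \left(n + 4\right)! + 6 \cdot 2^{n} \left(n + 4\right)! - 24

The ratio is 2*(k + 4)*(k + 2*(k + 1)**2 - 19)/(2*k**2 + k - 20).
A = 2*k + 8, B = 1, C = k**2 + k/2 - 10.
Set up (2*k + 8)·f(k+1) − (1)·f(k) − (k**2 + k/2 - 10) = 0.
d = 1 from the (1,0,2) case.
A polynomial solution: f(k) = (k - 4)/2.
So s_k = (B(k−1)f/C)·t_k = ((k - 4)/(2*k**2 + k - 20))·t_k = -2**k*(k - 4)*factorial(k + 3).
Verify: -2**k*(2*k**2 + k - 20)*factorial(k + 3) matches t_k.
Σ_(k=0)^n t_k = s_(n+1) − s_(0) = (-2**(n + 1)*(n - 3)*factorial(n + 4)) − (24), i.e. -2*2**n*n*factorial(n + 4) + 6*2**n*factorial(n + 4) - 24.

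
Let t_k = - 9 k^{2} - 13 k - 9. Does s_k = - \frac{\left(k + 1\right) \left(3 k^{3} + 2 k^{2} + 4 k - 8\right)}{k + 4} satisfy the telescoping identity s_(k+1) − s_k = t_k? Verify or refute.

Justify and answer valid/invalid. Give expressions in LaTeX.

s_(k+1) = (-3*k**4 - 17*k**3 - 39*k**2 - 35*k - 2)/(k + 5)
s_(k+1) − s_k = (-9*k**4 - 76*k**3 - 165*k**2 - 170*k - 48)/(k**2 + 9*k + 20)
(s_(k+1) − s_k) − t_k = 3*(6*k**3 + 47*k**2 + 57*k + 44)/(k**2 + 9*k + 20)

Invalid: residual \frac{3 \left(6 k^{3} + 47 k^{2} + 57 k + 44\right)}{k^{2} + 9 k + 20} ≠ 0.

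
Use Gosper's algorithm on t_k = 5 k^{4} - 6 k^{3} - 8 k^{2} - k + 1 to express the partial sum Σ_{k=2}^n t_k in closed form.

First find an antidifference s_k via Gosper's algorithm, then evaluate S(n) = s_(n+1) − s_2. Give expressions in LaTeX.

r(k) = (5*k**4 + 14*k**3 + 4*k**2 - 15*k - 9)/(5*k**4 - 6*k**3 - 8*k**2 - k + 1) after simplifying.
So A=1 and B=1, with C=k**4 - 6*k**3/5 - 8*k**2/5 - k/5 + 1/5.
Need (1)·f(k+1) − (1)·f(k) = k**4 - 6*k**3/5 - 8*k**2/5 - k/5 + 1/5.
deg f ≤ 5 (via 0,0,4).
Match coefficients ⇒ f(k) = k**2*(k**3 - 4*k**2 + 2*k + 2)/5.
Get s_k = R·t_k = k**2*(k**3 - 4*k**2 + 2*k + 2) with R(k) = B(k−1)f(k)/C(k) = k**2*(k**3 - 4*k**2 + 2*k + 2)/(5*k**4 - 6*k**3 - 8*k**2 - k + 1).
s_(k+1) − s_k = 5*k**4 - 6*k**3 - 8*k**2 - k + 1 = t_k.
s_(n+1) = n**5 + n**4 - 4*n**3 - 6*n**2 - n + 1 and s_(2) = -8, so S(n) = n**5 + n**4 - 4*n**3 - 6*n**2 - n + 9.

S(n) = n^{5} + n^{4} - 4 n^{3} - 6 n^{2} - n + 9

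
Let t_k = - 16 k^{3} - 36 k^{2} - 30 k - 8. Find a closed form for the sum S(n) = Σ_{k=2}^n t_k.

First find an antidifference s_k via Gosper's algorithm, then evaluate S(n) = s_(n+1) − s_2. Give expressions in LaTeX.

t_(k+1)/t_k = (8*k**3 + 42*k**2 + 75*k + 45)/(8*k**3 + 18*k**2 + 15*k + 4).
A = 1, B = 1, C = k**3 + 9*k**2/4 + 15*k/8 + 1/2.
f must satisfy (1)·f(k+1) − (1)·f(k) = k**3 + 9*k**2/4 + 15*k/8 + 1/2.
From deg A=0, deg B=0, deg C=3: d=4.
Coefficient equations give f(k) = k*(4*k**3 + 4*k**2 + k - 1)/16.
Get s_k = R·t_k = k*(-4*k**3 - 4*k**2 - k + 1) with R(k) = B(k−1)f(k)/C(k) = k*(4*k**3 + 4*k**2 + k - 1)/(2*(2*k + 1)*(4*k**2 + 7*k + 4)).
Δs = -16*k**3 - 36*k**2 - 30*k - 8, as required.
Telescope: S(n) = s_(n+1) − s_(2) = -4*n**4 - 20*n**3 - 37*n**2 - 29*n - 8 − (-98) = -4*n**4 - 20*n**3 - 37*n**2 - 29*n + 90.

S(n) = - 4 n^{4} - 20 n^{3} - 37 n^{2} - 29 n + 90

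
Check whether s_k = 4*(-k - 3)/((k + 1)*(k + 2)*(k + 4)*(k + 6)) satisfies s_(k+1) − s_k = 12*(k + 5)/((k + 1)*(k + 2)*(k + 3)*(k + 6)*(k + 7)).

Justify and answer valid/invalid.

Invalid: residual 4*(-4*k**2 - 37*k - 81)/(k**7 + 28*k**6 + 322*k**5 + 1960*k**4 + 6769*k**3 + 13132*k**2 + 13068*k + 5040) ≠ 0.

s_(k+1) = 4*(-k - 4)/((k + 2)*(k + 3)*(k + 5)*(k + 7))
s_(k+1) − s_k = 4*(3*k**3 + 38*k**2 + 158*k + 219)/(k**7 + 28*k**6 + 322*k**5 + 1960*k**4 + 6769*k**3 + 13132*k**2 + 13068*k + 5040)
(s_(k+1) − s_k) − t_k = 4*(-4*k**2 - 37*k - 81)/(k**7 + 28*k**6 + 322*k**5 + 1960*k**4 + 6769*k**3 + 13132*k**2 + 13068*k + 5040)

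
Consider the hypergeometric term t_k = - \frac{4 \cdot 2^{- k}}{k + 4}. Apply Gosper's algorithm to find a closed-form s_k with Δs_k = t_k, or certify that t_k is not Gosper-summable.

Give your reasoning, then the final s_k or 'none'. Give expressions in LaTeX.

r(k) = (k + 4)/(2*(k + 5)) after simplifying.
Factor: A=k/2 + 2; B=k + 5; C=1.
Solve (k/2 + 2)·f(k+1) − (k + 4)·f(k) = 1.
From deg A=1, deg B=1, deg C=0: d=-1.
d = -1 < 0 ⇒ no nonzero polynomial f; not summable.

no hypergeometric antidifference exists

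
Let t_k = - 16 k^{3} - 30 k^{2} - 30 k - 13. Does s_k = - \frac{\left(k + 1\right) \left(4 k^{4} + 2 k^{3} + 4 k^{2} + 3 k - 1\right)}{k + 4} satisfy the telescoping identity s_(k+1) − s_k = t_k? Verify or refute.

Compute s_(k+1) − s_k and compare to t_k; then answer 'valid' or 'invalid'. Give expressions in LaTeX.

s_(k+1) = (-4*k**5 - 26*k**4 - 70*k**3 - 101*k**2 - 78*k - 24)/(k + 5)
s_(k+1) − s_k = (-16*k**5 - 138*k**4 - 344*k**3 - 445*k**2 - 327*k - 101)/(k**2 + 9*k + 20)
(s_(k+1) − s_k) − t_k = 3*(12*k**4 + 92*k**3 + 146*k**2 + 130*k + 53)/(k**2 + 9*k + 20)

Invalid: residual \frac{3 \left(12 k^{4} + 92 k^{3} + 146 k^{2} + 130 k + 53\right)}{k^{2} + 9 k + 20} ≠ 0.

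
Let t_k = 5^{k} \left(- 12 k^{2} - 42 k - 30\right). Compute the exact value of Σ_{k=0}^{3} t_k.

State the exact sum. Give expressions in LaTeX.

t_(k+1)/t_k = 5*(2*k**2 + 11*k + 14)/(2*k**2 + 7*k + 5).
A = 5, B = 1, C = k**2 + 7*k/2 + 5/2.
Solve (5)·f(k+1) − (1)·f(k) = k**2 + 7*k/2 + 5/2.
d = 2 from the (0,0,2) case.
Solving with deg f ≤ 2: f(k) = k*(k + 1)/4.
Then R = B(k−1)f/C = k/(2*(2*k + 5)), so s_k = R(k)·t_k = -3*5**k*k*(k + 1).
Check: Δs_k = 6*5**k*(-2*k - 5)*(k + 1). ✓
Sum = s_(4) − s_(0); s_(4) = -37500, s_(0) = 0 ⇒ -37500.

Σ = -37500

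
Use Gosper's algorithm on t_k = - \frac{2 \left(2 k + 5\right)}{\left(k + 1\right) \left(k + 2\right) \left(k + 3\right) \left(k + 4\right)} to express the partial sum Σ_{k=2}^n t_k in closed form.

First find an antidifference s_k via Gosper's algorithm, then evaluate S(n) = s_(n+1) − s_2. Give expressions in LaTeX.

Step 1: r(k) = (k + 1)*(2*k + 7)/((k + 5)*(2*k + 5)).
Normal form (A,B,C) = (k + 1, k + 5, k + 5/2).
Need (k + 1)·f(k+1) − (k + 4)·f(k) = k + 5/2.
Bound: deg f ≤ 3.
Match coefficients ⇒ f(k) = k*(k + 2)*(k + 4)/6.
Get s_k = R·t_k = 2*k*(-k - 4)/(3*(k**2 + 4*k + 3)) with R(k) = B(k−1)f(k)/C(k) = k*(k + 2)*(k + 4)**2/(3*(2*k + 5)).
s_(k+1) − s_k = 2*(-2*k - 5)/(k**4 + 10*k**3 + 35*k**2 + 50*k + 24) = t_k.
Evaluate: s_(n+1) = 2*(-n**2 - 6*n - 5)/(3*(n**2 + 6*n + 8)); subtract s_(2) = -8/15 ⇒ S(n) = 2*(-n**2 - 6*n + 7)/(15*(n**2 + 6*n + 8)).

S(n) = \frac{2 \left(- n^{2} - 6 n + 7\right)}{15 \left(n^{2} + 6 n + 8\right)}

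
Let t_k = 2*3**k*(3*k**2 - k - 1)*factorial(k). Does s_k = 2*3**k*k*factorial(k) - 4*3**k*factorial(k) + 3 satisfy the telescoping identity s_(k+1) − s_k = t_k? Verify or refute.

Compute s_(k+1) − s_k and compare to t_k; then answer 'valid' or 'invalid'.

valid (s_(k+1) − s_k reduces to t_k)

s_(k+1) = 6*3**k*k**2*factorial(k) - 6*3**k*factorial(k) + 3
s_(k+1) − s_k = 2*3**k*(3*k**2 - k - 1)*factorial(k)
(s_(k+1) − s_k) − t_k = 0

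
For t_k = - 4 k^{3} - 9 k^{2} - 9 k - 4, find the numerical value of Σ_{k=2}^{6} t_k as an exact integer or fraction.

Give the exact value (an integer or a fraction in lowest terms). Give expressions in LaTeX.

Σ = -2770

t_(k+1)/t_k = (4*k**3 + 21*k**2 + 39*k + 26)/(4*k**3 + 9*k**2 + 9*k + 4).
A = 1, B = 1, C = k**3 + 9*k**2/4 + 9*k/4 + 1.
f must satisfy (1)·f(k+1) − (1)·f(k) = k**3 + 9*k**2/4 + 9*k/4 + 1.
d = 4 from the (0,0,3) case.
Coefficient equations give f(k) = k*(k + 1)*(k**2 + 1)/4.
So s_k = (B(k−1)f/C)·t_k = (k*(k**2 + 1)/(4*k**2 + 5*k + 4))·t_k = k*(-k**3 - k**2 - k - 1).
Check: Δs_k = -4*k**3 - 9*k**2 - 9*k - 4. ✓
Sum = s_(7) − s_(2); s_(7) = -2800, s_(2) = -30 ⇒ -2770.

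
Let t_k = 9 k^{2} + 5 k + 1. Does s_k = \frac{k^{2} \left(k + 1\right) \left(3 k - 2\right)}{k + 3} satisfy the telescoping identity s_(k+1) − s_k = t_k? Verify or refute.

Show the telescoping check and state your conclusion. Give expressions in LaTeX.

s_(k+1) = (k + 1)**2*(k + 2)*(3*k + 1)/(k + 4)
s_(k+1) − s_k = (9*k**4 + 56*k**3 + 76*k**2 + 35*k + 6)/(k**2 + 7*k + 12)
(s_(k+1) − s_k) − t_k = 2*(-6*k**3 - 34*k**2 - 16*k - 3)/(k**2 + 7*k + 12)

Invalid: residual \frac{2 \left(- 6 k^{3} - 34 k^{2} - 16 k - 3\right)}{k^{2} + 7 k + 12} ≠ 0.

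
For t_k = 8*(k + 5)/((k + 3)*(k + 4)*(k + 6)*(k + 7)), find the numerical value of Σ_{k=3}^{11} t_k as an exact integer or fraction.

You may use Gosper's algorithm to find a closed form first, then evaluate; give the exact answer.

Compute t_(k+1)/t_k: get (k + 3)*(k + 6)**2/((k + 5)**2*(k + 8)).
A = k + 3, B = k + 8, C = k**2 + 10*k + 25.
Need (k + 3)·f(k+1) − (k + 7)·f(k) = k**2 + 10*k + 25.
Bound: deg f ≤ 4.
Solving with deg f ≤ 4: f(k) = k*(k + 4)*(k + 5)*(k + 9)/36.
Then R = B(k−1)f/C = k*(k + 4)*(k + 7)*(k + 9)/(36*(k + 5)), so s_k = R(k)·t_k = 2*k*(k + 9)/(9*(k**2 + 9*k + 18)).
s_(k+1) − s_k = 8*(k + 5)/(k**4 + 20*k**3 + 145*k**2 + 450*k + 504) = t_k.
Σ_(k=3)^(11) t_k = s_(12) − s_(3) = 28/135 − (4/27) = 8/135.

Σ = 8/135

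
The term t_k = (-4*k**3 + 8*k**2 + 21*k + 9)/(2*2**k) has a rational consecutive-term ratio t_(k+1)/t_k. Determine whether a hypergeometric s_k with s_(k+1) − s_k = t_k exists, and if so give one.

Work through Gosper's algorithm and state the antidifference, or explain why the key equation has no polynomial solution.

Ratio r(k) = (4*k**3 + 4*k**2 - 25*k - 34)/(2*(4*k**3 - 8*k**2 - 21*k - 9)).
Factor: A=1/2; B=1; C=k**3 - 2*k**2 - 21*k/4 - 9/4.
Key eq: (1/2)·f(k+1) = (1)·f(k) + (k**3 - 2*k**2 - 21*k/4 - 9/4).
From deg A=0, deg B=0, deg C=3: d=3.
Coefficient equations give f(k) = -(4*k**3 + 4*k**2 - k - 2)/2.
Then R = B(k−1)f/C = -2*(4*k**3 + 4*k**2 - k - 2)/((k + 1)*(4*k**2 - 12*k - 9)), so s_k = R(k)·t_k = (4*k**3 + 4*k**2 - k - 2)/2**k.
Δs = (-4*k**3 + 8*k**2 + 21*k + 9)/(2*2**k), as required.

s_k = (4*k**3 + 4*k**2 - k - 2)/2**k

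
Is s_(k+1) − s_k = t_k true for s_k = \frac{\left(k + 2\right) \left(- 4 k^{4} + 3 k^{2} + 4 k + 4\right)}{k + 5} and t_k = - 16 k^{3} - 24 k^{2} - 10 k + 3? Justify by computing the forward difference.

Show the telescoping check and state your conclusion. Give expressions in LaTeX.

Invalid: residual \frac{3 \left(12 k^{4} + 104 k^{3} + 133 k^{2} + 51 k - 11\right)}{k^{2} + 11 k + 30} ≠ 0.

s_(k+1) = (k + 3)*(4*k - 4*(k + 1)**4 + 3*(k + 1)**2 + 8)/(k + 6)
s_(k+1) − s_k = (-16*k**5 - 164*k**4 - 442*k**3 - 428*k**2 - 114*k + 57)/(k**2 + 11*k + 30)
(s_(k+1) − s_k) − t_k = 3*(12*k**4 + 104*k**3 + 133*k**2 + 51*k - 11)/(k**2 + 11*k + 30)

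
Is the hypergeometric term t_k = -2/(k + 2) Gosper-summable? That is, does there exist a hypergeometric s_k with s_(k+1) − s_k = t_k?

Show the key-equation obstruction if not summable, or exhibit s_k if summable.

Compute t_(k+1)/t_k: get (k + 2)/(k + 3).
Normal form (A,B,C) = (k + 2, k + 3, 1).
Need (k + 2)·f(k+1) − (k + 2)·f(k) = 1.
Degrees (1,1,0) ⇒ d ≤ 0.
Put f(k) = c0: A·f(k+1) − B(k−1)·f(k) − C = -1; need -1 = 0 — inconsistent ⇒ no f, not summable.

No — t_k has no hypergeometric antidifference.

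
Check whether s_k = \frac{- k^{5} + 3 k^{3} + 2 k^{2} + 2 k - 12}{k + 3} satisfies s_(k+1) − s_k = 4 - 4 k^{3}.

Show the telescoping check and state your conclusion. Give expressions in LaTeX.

Invalid: residual \frac{3 k^{4} + 14 k^{3} - k^{2} - 18}{k^{2} + 7 k + 12} ≠ 0.

s_(k+1) = (-k**5 - 5*k**4 - 7*k**3 + k**2 + 10*k - 6)/(k + 4)
s_(k+1) − s_k = (-4*k**5 - 25*k**4 - 34*k**3 + 3*k**2 + 28*k + 30)/(k**2 + 7*k + 12)
(s_(k+1) − s_k) − t_k = (3*k**4 + 14*k**3 - k**2 - 18)/(k**2 + 7*k + 12)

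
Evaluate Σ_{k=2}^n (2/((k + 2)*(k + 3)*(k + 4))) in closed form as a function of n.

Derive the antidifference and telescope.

Compute t_(k+1)/t_k: get (k + 2)/(k + 5).
Take A(k)=k + 2, B(k)=k + 5, C(k)=1.
Key eq: (k + 2)·f(k+1) = (k + 4)·f(k) + (1).
Bound: deg f ≤ 2.
Coefficient equations give f(k) = k*(k + 5)/12.
R(k) = B(k−1)·f(k)/C(k) = k*(k + 4)*(k + 5)/12; s_k = R·t_k = k*(k + 5)/(6*(k + 2)*(k + 3)).
Δs = 2/(k**3 + 9*k**2 + 26*k + 24), as required.
Evaluate: s_(n+1) = (n**2 + 7*n + 6)/(6*(n**2 + 7*n + 12)); subtract s_(2) = 7/60 ⇒ S(n) = (n**2 + 7*n - 8)/(20*(n**2 + 7*n + 12)).

S(n) = (n**2 + 7*n - 8)/(20*(n**2 + 7*n + 12))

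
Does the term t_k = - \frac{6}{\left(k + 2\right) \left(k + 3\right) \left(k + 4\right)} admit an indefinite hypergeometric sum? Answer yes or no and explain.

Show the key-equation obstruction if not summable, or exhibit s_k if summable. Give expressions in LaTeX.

Step 1: r(k) = (k + 2)/(k + 5).
Normal form (A,B,C) = (k + 2, k + 5, 1).
Key eq: (k + 2)·f(k+1) = (k + 4)·f(k) + (1).
d = 2 from the (1,1,0) case.
Solving with deg f ≤ 2: f(k) = k*(k + 5)/12.
So s_k = (B(k−1)f/C)·t_k = (k*(k + 4)*(k + 5)/12)·t_k = k*(-k - 5)/(2*(k + 2)*(k + 3)).
s_(k+1) − s_k = -6/(k**3 + 9*k**2 + 26*k + 24) = t_k.

Yes. s_k = \frac{k \left(- k - 5\right)}{2 \left(k + 2\right) \left(k + 3\right)}.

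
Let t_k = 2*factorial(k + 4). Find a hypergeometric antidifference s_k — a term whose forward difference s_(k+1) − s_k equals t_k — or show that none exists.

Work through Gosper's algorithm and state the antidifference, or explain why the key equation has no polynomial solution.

none — t_k is not Gosper-summable

Compute t_(k+1)/t_k: get k + 5.
A = k + 5, B = 1, C = 1.
Set up (k + 5)·f(k+1) − (1)·f(k) − (1) = 0.
d = -1 from the (1,0,0) case.
d = -1 < 0 ⇒ no nonzero polynomial f; not summable.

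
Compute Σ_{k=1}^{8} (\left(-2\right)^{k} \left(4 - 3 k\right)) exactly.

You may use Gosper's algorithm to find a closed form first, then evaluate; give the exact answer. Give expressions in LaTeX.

Σ = -3586

r(k) = 2*(1 - 3*k)/(3*k - 4) after simplifying.
Normal form (A,B,C) = (-2, 1, k - 4/3).
f must satisfy (-2)·f(k+1) − (1)·f(k) = k - 4/3.
Bound: deg f ≤ 1.
Match coefficients ⇒ f(k) = -(k - 2)/3.
R(k) = B(k−1)·f(k)/C(k) = -(k - 2)/(3*k - 4); s_k = R·t_k = (-2)**k*(k - 2).
Check: Δs_k = (-2)**k*(4 - 3*k). ✓
Σ_(k=1)^(8) t_k = s_(9) − s_(1) = -3584 − (2) = -3586.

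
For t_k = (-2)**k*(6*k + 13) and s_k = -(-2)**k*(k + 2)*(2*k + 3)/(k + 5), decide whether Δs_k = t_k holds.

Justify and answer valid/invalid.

Invalid: residual (-2)**k*(-18*k**2 - 135*k - 204)/(k**2 + 11*k + 30) ≠ 0.

s_(k+1) = 2*(-2)**k*(k + 3)*(2*k + 5)/(k + 6)
s_(k+1) − s_k = (-2)**k*(6*k**3 + 61*k**2 + 188*k + 186)/(k**2 + 11*k + 30)
(s_(k+1) − s_k) − t_k = (-2)**k*(-18*k**2 - 135*k - 204)/(k**2 + 11*k + 30)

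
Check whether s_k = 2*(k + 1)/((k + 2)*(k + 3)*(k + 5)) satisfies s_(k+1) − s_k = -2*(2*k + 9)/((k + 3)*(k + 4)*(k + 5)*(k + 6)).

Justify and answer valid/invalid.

s_(k+1) = 2*(k + 2)/((k + 3)*(k + 4)*(k + 6))
s_(k+1) − s_k = 4*(-k**2 - 5*k - 2)/(k**5 + 20*k**4 + 155*k**3 + 580*k**2 + 1044*k + 720)
(s_(k+1) − s_k) − t_k = 2*(3*k + 14)/(k**5 + 20*k**4 + 155*k**3 + 580*k**2 + 1044*k + 720)

Invalid: residual 2*(3*k + 14)/(k**5 + 20*k**4 + 155*k**3 + 580*k**2 + 1044*k + 720) ≠ 0.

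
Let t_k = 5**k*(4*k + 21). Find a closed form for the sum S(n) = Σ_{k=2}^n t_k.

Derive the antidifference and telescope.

S(n) = 5*5**n*n + 25*5**n - 150

r(k) = 5*(4*k + 25)/(4*k + 21) after simplifying.
So A=5 and B=1, with C=k + 21/4.
Key eq: (5)·f(k+1) = (1)·f(k) + (k + 21/4).
deg f ≤ 1 (via 0,0,1).
A polynomial solution: f(k) = (k + 4)/4.
R(k) = B(k−1)·f(k)/C(k) = (k + 4)/(4*k + 21); s_k = R·t_k = 5**k*(k + 4).
Check: Δs_k = 5**k*(4*k + 21). ✓
Telescope: S(n) = s_(n+1) − s_(2) = 5**(n + 1)*(n + 5) − (150) = 5*5**n*n + 25*5**n - 150.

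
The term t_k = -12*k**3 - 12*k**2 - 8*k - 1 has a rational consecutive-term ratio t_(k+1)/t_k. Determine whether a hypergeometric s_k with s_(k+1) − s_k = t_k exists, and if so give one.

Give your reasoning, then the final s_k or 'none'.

s_k = k*(-3*k**3 + 2*k**2 - k + 1)

The ratio is (12*k**3 + 48*k**2 + 68*k + 33)/(12*k**3 + 12*k**2 + 8*k + 1).
A = 1, B = 1, C = k**3 + k**2 + 2*k/3 + 1/12.
Set up (1)·f(k+1) − (1)·f(k) − (k**3 + k**2 + 2*k/3 + 1/12) = 0.
deg f ≤ 4 (via 0,0,3).
Solve for f: f(k) = k*(3*k**3 - 2*k**2 + k - 1)/12 (degree 4 ≤ 4).
So s_k = (B(k−1)f/C)·t_k = (k*(3*k**3 - 2*k**2 + k - 1)/(12*k**3 + 12*k**2 + 8*k + 1))·t_k = k*(-3*k**3 + 2*k**2 - k + 1).
Verify: -12*k**3 - 12*k**2 - 8*k - 1 matches t_k.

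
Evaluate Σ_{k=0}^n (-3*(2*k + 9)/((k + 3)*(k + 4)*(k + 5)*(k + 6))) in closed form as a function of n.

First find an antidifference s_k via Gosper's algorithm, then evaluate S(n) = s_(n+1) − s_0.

S(n) = (-n**2 - 10*n - 9)/(5*(n**2 + 10*n + 24))

r(k) = (k + 3)*(2*k + 11)/((k + 7)*(2*k + 9)) after simplifying.
Gosper form: A/B · C(k+1)/C(k) with A=k + 3, B=k + 7, C=k + 9/2.
f must satisfy (k + 3)·f(k+1) − (k + 6)·f(k) = k + 9/2.
Degrees (1,1,1) ⇒ d ≤ 3.
Match coefficients ⇒ f(k) = k*(k + 4)*(k + 8)/30.
Certificate R = B(k−1)f/C = k*(k + 4)*(k + 6)*(k + 8)/(15*(2*k + 9)) gives s_k = k*(-k - 8)/(5*(k**2 + 8*k + 15)).
Verify: 3*(-2*k - 9)/(k**4 + 18*k**3 + 119*k**2 + 342*k + 360) matches t_k.
Evaluate: s_(n+1) = (-n**2 - 10*n - 9)/(5*(n**2 + 10*n + 24)); subtract s_(0) = 0 ⇒ S(n) = (-n**2 - 10*n - 9)/(5*(n**2 + 10*n + 24)).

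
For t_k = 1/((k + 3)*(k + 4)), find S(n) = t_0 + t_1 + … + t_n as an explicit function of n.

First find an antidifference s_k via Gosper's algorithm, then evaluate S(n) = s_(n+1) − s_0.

S(n) = (n + 1)/(3*(n + 4))

Ratio r(k) = (k + 3)/(k + 5).
A = k + 3, B = k + 5, C = 1.
Set up (k + 3)·f(k+1) − (k + 4)·f(k) − (1) = 0.
d = 1 from the (1,1,0) case.
Solving with deg f ≤ 1: f(k) = k/3.
Get s_k = R·t_k = k/(3*(k + 3)) with R(k) = B(k−1)f(k)/C(k) = k*(k + 4)/3.
Verify: 1/(k**2 + 7*k + 12) matches t_k.
Evaluate: s_(n+1) = (n + 1)/(3*(n + 4)); subtract s_(0) = 0 ⇒ S(n) = (n + 1)/(3*(n + 4)).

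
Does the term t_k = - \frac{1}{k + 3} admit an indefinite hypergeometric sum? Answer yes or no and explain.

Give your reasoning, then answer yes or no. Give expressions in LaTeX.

t_(k+1)/t_k = (k + 3)/(k + 4).
Take A(k)=k + 3, B(k)=k + 4, C(k)=1.
f must satisfy (k + 3)·f(k+1) − (k + 3)·f(k) = 1.
d = 0 from the (1,1,0) case.
Generic f = c0 gives residual -1; -1 = 0 cannot hold, so t_k is not Gosper-summable.

No — t_k has no hypergeometric antidifference.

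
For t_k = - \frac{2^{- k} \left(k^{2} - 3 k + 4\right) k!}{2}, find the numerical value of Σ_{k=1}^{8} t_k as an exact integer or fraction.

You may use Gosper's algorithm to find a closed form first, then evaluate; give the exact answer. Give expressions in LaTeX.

t_(k+1)/t_k = (k**3 + k + 2)/(2*(k**2 - 3*k + 4)).
A = k/2 + 1/2, B = 1, C = k**2 - 3*k + 4.
f must satisfy (k/2 + 1/2)·f(k+1) − (1)·f(k) = k**2 - 3*k + 4.
deg f ≤ 1 (via 1,0,2).
A polynomial solution: f(k) = 2*(k - 3).
So s_k = (B(k−1)f/C)·t_k = (2*(k - 3)/(k**2 - 3*k + 4))·t_k = -(k - 3)*factorial(k)/2**k.
Verify: -(k**2 - 3*k + 4)*factorial(k)/(2*2**k) matches t_k.
Σ_(k=1)^(8) t_k = s_(9) − s_(1) = -8505/2 − (1) = -8507/2.

Σ = -8507/2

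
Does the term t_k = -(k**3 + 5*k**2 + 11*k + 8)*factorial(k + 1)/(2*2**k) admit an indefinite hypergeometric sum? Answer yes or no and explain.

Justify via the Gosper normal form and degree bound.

r(k) = (k**4 + 10*k**3 + 40*k**2 + 73*k + 50)/(2*(k**3 + 5*k**2 + 11*k + 8)) after simplifying.
Factor: A=k/2 + 1; B=1; C=k**3 + 5*k**2 + 11*k + 8.
Solve (k/2 + 1)·f(k+1) − (1)·f(k) = k**3 + 5*k**2 + 11*k + 8.
deg f ≤ 2 (via 1,0,3).
A polynomial solution: f(k) = 2*(k**2 + 3*k + 3).
Get s_k = R·t_k = -(k**2 + 3*k + 3)*factorial(k + 1)/2**k with R(k) = B(k−1)f(k)/C(k) = 2*(k**2 + 3*k + 3)/(k**3 + 5*k**2 + 11*k + 8).
Verify: -(k**3 + 5*k**2 + 11*k + 8)*factorial(k + 1)/(2*2**k) matches t_k.

Yes. s_k = -(k**2 + 3*k + 3)*factorial(k + 1)/2**k.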